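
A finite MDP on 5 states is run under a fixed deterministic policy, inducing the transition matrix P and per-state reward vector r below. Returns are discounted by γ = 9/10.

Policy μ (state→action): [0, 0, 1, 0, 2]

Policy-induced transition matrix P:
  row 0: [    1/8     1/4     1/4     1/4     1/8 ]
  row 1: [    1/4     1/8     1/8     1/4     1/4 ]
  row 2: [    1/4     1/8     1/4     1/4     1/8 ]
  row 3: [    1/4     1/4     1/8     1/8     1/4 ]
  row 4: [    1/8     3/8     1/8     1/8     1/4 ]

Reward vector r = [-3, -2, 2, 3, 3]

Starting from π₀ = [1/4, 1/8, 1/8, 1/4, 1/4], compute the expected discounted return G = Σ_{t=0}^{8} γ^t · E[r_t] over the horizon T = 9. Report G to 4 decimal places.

G = 3.2845

t=0: π = [0.2500, 0.1250, 0.1250, 0.2500, 0.2500], E[r] = 0.7500, γ^t·E[r] = 0.750000, running G = 0.750000
t=1: π = [0.1875, 0.2500, 0.1719, 0.1875, 0.2031], E[r] = 0.4531, γ^t·E[r] = 0.407813, running G = 1.157813
t=2: π = [0.2012, 0.2227, 0.1699, 0.2012, 0.2051], E[r] = 0.5098, γ^t·E[r] = 0.412910, running G = 1.570723
t=3: π = [0.1992, 0.2266, 0.1714, 0.1992, 0.2036], E[r] = 0.5005, γ^t·E[r] = 0.364856, running G = 1.935579
t=4: π = [0.1996, 0.2257, 0.1713, 0.1996, 0.2037], E[r] = 0.5023, γ^t·E[r] = 0.329532, running G = 2.265110
t=5: π = [0.1996, 0.2258, 0.1714, 0.1996, 0.2036], E[r] = 0.5020, γ^t·E[r] = 0.296407, running G = 2.561518
t=6: π = [0.1996, 0.2258, 0.1714, 0.1996, 0.2036], E[r] = 0.5020, γ^t·E[r] = 0.266796, running G = 2.828314
t=7: π = [0.1996, 0.2258, 0.1714, 0.1996, 0.2036], E[r] = 0.5020, γ^t·E[r] = 0.240112, running G = 3.068426
t=8: π = [0.1996, 0.2258, 0.1714, 0.1996, 0.2036], E[r] = 0.5020, γ^t·E[r] = 0.216102, running G = 3.284527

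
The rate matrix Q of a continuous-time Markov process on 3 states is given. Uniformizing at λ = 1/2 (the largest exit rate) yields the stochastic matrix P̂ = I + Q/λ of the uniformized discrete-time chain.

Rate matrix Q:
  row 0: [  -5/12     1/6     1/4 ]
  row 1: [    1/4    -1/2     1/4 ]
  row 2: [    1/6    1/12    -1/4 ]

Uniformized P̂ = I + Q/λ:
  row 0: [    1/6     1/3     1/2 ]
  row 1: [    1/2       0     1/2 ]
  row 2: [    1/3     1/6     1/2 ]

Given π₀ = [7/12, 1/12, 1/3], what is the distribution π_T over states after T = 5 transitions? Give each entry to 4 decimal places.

π = [0.3117, 0.1883, 0.5000]

t=0: π = [0.5833, 0.0833, 0.3333]
t=1: π = [0.2500, 0.2500, 0.5000]
t=2: π = [0.3333, 0.1667, 0.5000]
t=3: π = [0.3056, 0.1944, 0.5000]
t=4: π = [0.3148, 0.1852, 0.5000]
t=5: π = [0.3117, 0.1883, 0.5000]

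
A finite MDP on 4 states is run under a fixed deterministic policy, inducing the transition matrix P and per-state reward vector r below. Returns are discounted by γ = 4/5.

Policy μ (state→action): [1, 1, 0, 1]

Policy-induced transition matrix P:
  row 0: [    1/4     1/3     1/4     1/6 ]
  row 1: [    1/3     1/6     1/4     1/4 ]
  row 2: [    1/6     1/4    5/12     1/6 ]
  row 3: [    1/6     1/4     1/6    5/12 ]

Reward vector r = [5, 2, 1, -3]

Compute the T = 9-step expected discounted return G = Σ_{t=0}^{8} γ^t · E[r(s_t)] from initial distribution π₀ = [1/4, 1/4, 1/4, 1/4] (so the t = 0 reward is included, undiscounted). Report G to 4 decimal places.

t=0: π = [0.2500, 0.2500, 0.2500, 0.2500], E[r] = 1.2500, γ^t·E[r] = 1.250000, running G = 1.250000
t=1: π = [0.2292, 0.2500, 0.2708, 0.2500], E[r] = 1.1667, γ^t·E[r] = 0.933333, running G = 2.183333
t=2: π = [0.2274, 0.2483, 0.2743, 0.2500], E[r] = 1.1580, γ^t·E[r] = 0.741111, running G = 2.924444
t=3: π = [0.2270, 0.2483, 0.2749, 0.2499], E[r] = 1.1568, γ^t·E[r] = 0.592296, running G = 3.516741
t=4: π = [0.2270, 0.2482, 0.2750, 0.2498], E[r] = 1.1568, γ^t·E[r] = 0.473822, running G = 3.990563
t=5: π = [0.2270, 0.2482, 0.2750, 0.2498], E[r] = 1.1568, γ^t·E[r] = 0.379062, running G = 4.369625
t=6: π = [0.2270, 0.2482, 0.2750, 0.2498], E[r] = 1.1568, γ^t·E[r] = 0.303252, running G = 4.672876
t=7: π = [0.2270, 0.2482, 0.2750, 0.2498], E[r] = 1.1568, γ^t·E[r] = 0.242602, running G = 4.915478
t=8: π = [0.2270, 0.2482, 0.2750, 0.2498], E[r] = 1.1568, γ^t·E[r] = 0.194082, running G = 5.109560

G = 5.1096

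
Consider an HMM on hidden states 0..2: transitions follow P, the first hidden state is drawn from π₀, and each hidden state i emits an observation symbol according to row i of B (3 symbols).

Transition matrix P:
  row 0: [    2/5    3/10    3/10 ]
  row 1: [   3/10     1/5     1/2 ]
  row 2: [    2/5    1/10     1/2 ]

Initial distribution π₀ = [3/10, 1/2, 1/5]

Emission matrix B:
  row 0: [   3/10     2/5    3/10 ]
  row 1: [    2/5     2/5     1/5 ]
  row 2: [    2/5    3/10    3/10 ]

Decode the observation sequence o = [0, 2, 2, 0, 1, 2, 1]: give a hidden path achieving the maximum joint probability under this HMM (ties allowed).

t=0: δ = [9.000e-02, 2.000e-01, 8.000e-02]  (obs o_0=0)
t=1: δ = [1.800e-02, 8.000e-03, 3.000e-02]  ψ = [1, 1, 1]  (obs o_1=2)
t=2: δ = [3.600e-03, 1.080e-03, 4.500e-03]  ψ = [2, 0, 2]  (obs o_2=2)
t=3: δ = [5.400e-04, 4.320e-04, 9.000e-04]  ψ = [2, 0, 2]  (obs o_3=0)
t=4: δ = [1.440e-04, 6.480e-05, 1.350e-04]  ψ = [2, 0, 2]  (obs o_4=1)
t=5: δ = [1.728e-05, 8.640e-06, 2.025e-05]  ψ = [0, 0, 2]  (obs o_5=2)
t=6: δ = [3.240e-06, 2.074e-06, 3.038e-06]  ψ = [2, 0, 2]  (obs o_6=1)
backtrack: best end state = 0; path = [1, 2, 2, 2, 2, 2, 0]

path = [1, 2, 2, 2, 2, 2, 0]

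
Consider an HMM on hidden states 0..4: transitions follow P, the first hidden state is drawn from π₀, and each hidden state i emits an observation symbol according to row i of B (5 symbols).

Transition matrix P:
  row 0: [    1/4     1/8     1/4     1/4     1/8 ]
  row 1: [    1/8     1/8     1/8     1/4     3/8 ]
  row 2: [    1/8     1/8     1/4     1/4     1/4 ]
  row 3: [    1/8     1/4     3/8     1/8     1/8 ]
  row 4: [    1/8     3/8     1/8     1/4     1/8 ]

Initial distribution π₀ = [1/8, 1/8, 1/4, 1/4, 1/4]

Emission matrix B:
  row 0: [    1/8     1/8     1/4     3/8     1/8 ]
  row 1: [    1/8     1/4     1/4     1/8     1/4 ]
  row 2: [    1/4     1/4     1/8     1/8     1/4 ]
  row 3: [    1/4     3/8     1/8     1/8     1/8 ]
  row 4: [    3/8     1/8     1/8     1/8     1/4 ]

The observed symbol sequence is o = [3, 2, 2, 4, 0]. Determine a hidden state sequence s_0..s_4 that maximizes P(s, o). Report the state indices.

path = [4, 1, 4, 1, 4]

t=0: δ = [4.688e-02, 1.562e-02, 3.125e-02, 3.125e-02, 3.125e-02]  (obs o_0=3)
t=1: δ = [2.930e-03, 2.930e-03, 1.465e-03, 1.465e-03, 9.766e-04]  ψ = [0, 4, 0, 0, 2]  (obs o_1=2)
t=2: δ = [1.831e-04, 9.155e-05, 9.155e-05, 9.155e-05, 1.373e-04]  ψ = [0, 0, 0, 0, 1]  (obs o_2=2)
t=3: δ = [5.722e-06, 1.287e-05, 1.144e-05, 5.722e-06, 8.583e-06]  ψ = [0, 4, 0, 0, 1]  (obs o_3=4)
t=4: δ = [2.012e-07, 4.023e-07, 7.153e-07, 8.047e-07, 1.810e-06]  ψ = [1, 4, 2, 1, 1]  (obs o_4=0)
backtrack: best end state = 4; path = [4, 1, 4, 1, 4]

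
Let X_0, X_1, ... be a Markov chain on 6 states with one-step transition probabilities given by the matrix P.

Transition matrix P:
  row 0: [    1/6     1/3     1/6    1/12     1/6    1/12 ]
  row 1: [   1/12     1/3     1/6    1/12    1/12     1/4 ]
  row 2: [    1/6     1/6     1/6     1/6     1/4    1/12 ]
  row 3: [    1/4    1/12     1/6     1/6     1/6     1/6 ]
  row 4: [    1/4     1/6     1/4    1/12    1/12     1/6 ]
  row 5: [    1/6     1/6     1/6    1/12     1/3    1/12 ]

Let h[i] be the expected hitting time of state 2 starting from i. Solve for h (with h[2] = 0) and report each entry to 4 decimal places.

h = [5.5646, 5.5882, 0.0000, 5.5511, 5.1270, 5.4877]

First-step conditioning: h[2] = 0; for i ≠ 2, h[i] = 1 + Σ_k P[i][k]·h[k].
  h[0] = 1 + 1/6·h[0] + 1/3·h[1] + 1/12·h[3] + 1/6·h[4] + 1/12·h[5]
  h[1] = 1 + 1/12·h[0] + 1/3·h[1] + 1/12·h[3] + 1/12·h[4] + 1/4·h[5]
  h[3] = 1 + 1/4·h[0] + 1/12·h[1] + 1/6·h[3] + 1/6·h[4] + 1/6·h[5]
  h[4] = 1 + 1/4·h[0] + 1/6·h[1] + 1/12·h[3] + 1/12·h[4] + 1/6·h[5]
  h[5] = 1 + 1/6·h[0] + 1/6·h[1] + 1/12·h[3] + 1/3·h[4] + 1/12·h[5]
Solving the 5×5 linear system over states ≠ 2 gives exactly h = [62106/11161, 62370/11161, 0, 61956/11161, 57222/11161, 61248/11161] (h[2] = 0 is the target).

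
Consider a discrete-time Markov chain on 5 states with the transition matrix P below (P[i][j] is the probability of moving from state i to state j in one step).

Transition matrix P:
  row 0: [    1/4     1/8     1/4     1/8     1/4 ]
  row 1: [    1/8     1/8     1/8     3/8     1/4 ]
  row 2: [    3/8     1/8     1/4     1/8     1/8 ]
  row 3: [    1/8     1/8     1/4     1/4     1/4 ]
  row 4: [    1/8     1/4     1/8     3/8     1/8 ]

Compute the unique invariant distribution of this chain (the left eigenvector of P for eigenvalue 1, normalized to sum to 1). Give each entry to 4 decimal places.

Balance equations π_j = Σ_i π_i·P[i][j]:
  π_0 = 1/4·π_0 + 1/8·π_1 + 3/8·π_2 + 1/8·π_3 + 1/8·π_4
  π_1 = 1/8·π_0 + 1/8·π_1 + 1/8·π_2 + 1/8·π_3 + 1/4·π_4
  π_2 = 1/4·π_0 + 1/8·π_1 + 1/4·π_2 + 1/4·π_3 + 1/8·π_4
  π_3 = 1/8·π_0 + 3/8·π_1 + 1/8·π_2 + 1/4·π_3 + 3/8·π_4
  normalize: π_0 + π_1 + π_2 + π_3 + π_4 = 1
Solving the linear system gives exactly π = [89/441, 85/567, 13/63, 107/441, 113/567].

π = [0.2018, 0.1499, 0.2063, 0.2426, 0.1993]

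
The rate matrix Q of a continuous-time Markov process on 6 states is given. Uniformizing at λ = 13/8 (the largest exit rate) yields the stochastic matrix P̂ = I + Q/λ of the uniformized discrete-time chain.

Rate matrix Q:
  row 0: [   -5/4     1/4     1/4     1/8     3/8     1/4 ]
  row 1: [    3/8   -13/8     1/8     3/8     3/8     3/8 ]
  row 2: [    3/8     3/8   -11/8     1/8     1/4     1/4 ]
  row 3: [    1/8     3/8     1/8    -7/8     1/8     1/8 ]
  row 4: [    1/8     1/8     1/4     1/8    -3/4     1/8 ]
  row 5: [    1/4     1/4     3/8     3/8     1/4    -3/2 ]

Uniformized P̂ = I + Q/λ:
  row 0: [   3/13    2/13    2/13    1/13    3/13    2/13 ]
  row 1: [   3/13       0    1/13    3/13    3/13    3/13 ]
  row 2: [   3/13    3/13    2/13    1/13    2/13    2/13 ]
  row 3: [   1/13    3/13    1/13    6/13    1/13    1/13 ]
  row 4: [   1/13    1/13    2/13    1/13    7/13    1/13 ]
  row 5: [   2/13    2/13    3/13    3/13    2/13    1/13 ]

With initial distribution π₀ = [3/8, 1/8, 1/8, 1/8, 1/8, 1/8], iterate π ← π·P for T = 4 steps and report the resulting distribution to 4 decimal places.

t=0: π = [0.3750, 0.1250, 0.1250, 0.1250, 0.1250, 0.1250]
t=1: π = [0.1827, 0.1442, 0.1442, 0.1635, 0.2308, 0.1346]
t=2: π = [0.1598, 0.1376, 0.1405, 0.1827, 0.2552, 0.1243]
t=3: π = [0.1538, 0.1379, 0.1388, 0.1875, 0.2608, 0.1212]
t=4: π = [0.1525, 0.1377, 0.1381, 0.1889, 0.2622, 0.1206]

π = [0.1525, 0.1377, 0.1381, 0.1889, 0.2622, 0.1206]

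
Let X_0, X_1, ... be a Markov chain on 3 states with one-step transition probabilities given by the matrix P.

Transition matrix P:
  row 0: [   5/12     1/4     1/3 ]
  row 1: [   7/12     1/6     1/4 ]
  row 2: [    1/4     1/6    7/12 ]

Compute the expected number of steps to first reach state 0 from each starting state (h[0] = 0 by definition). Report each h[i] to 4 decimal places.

h = [0.0000, 2.1818, 3.2727]

First-step conditioning: h[0] = 0; for i ≠ 0, h[i] = 1 + Σ_k P[i][k]·h[k].
  h[1] = 1 + 1/6·h[1] + 1/4·h[2]
  h[2] = 1 + 1/6·h[1] + 7/12·h[2]
Solving the 2×2 linear system over states ≠ 0 gives exactly h = [0, 24/11, 36/11] (h[0] = 0 is the target).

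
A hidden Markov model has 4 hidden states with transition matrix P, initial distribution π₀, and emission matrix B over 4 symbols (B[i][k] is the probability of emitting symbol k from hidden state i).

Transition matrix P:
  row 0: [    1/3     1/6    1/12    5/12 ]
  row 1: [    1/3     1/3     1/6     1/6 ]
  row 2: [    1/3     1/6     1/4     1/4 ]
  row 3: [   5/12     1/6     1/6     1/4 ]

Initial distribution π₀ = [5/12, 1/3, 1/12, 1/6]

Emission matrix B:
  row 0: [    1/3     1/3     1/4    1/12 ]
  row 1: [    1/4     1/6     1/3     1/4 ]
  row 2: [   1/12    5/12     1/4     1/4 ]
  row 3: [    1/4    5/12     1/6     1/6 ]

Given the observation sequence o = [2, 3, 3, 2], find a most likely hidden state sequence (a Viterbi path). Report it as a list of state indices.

path = [1, 1, 1, 1]

t=0: δ = [1.042e-01, 1.111e-01, 2.083e-02, 2.778e-02]  (obs o_0=2)
t=1: δ = [3.086e-03, 9.259e-03, 4.630e-03, 7.234e-03]  ψ = [1, 1, 1, 0]  (obs o_1=3)
t=2: δ = [2.572e-04, 7.716e-04, 3.858e-04, 3.014e-04]  ψ = [1, 1, 1, 3]  (obs o_2=3)
t=3: δ = [6.430e-05, 8.573e-05, 3.215e-05, 2.143e-05]  ψ = [1, 1, 1, 1]  (obs o_3=2)
backtrack: best end state = 1; path = [1, 1, 1, 1]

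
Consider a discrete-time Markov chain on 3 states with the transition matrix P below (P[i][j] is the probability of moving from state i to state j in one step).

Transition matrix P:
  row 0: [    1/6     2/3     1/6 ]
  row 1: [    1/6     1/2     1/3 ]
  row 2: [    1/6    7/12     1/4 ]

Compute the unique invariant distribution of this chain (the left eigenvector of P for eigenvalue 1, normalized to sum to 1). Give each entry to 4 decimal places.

π = [0.1667, 0.5513, 0.2821]

Balance equations π_j = Σ_i π_i·P[i][j]:
  π_0 = 1/6·π_0 + 1/6·π_1 + 1/6·π_2
  π_1 = 2/3·π_0 + 1/2·π_1 + 7/12·π_2
  normalize: π_0 + π_1 + π_2 = 1
Solving the linear system gives exactly π = [1/6, 43/78, 11/39].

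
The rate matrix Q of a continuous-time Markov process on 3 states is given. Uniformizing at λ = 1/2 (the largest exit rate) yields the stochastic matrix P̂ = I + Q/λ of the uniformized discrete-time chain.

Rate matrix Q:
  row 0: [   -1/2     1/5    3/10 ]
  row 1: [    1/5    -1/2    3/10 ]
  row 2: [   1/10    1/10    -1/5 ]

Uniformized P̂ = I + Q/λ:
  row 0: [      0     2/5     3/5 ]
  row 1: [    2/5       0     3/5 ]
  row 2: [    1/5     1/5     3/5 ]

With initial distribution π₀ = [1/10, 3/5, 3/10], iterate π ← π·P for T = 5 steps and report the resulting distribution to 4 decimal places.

π = [0.2026, 0.1974, 0.6000]

t=0: π = [0.1000, 0.6000, 0.3000]
t=1: π = [0.3000, 0.1000, 0.6000]
t=2: π = [0.1600, 0.2400, 0.6000]
t=3: π = [0.2160, 0.1840, 0.6000]
t=4: π = [0.1936, 0.2064, 0.6000]
t=5: π = [0.2026, 0.1974, 0.6000]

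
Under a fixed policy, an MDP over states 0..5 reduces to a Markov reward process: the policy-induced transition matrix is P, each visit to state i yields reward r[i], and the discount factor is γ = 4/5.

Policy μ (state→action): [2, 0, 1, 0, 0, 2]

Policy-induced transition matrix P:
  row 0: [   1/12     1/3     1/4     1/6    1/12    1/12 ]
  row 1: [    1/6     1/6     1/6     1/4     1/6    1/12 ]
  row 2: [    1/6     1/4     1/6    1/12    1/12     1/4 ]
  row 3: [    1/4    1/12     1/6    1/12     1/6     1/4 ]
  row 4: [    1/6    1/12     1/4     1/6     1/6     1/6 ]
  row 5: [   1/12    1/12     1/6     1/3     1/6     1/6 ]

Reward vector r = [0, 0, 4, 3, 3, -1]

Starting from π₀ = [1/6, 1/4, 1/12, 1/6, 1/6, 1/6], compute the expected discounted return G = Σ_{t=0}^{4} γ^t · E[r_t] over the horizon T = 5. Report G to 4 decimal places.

G = 4.8820

t=0: π = [0.1667, 0.2500, 0.0833, 0.1667, 0.1667, 0.1667], E[r] = 1.1667, γ^t·E[r] = 1.166667, running G = 1.166667
t=1: π = [0.1528, 0.1597, 0.1944, 0.1944, 0.1458, 0.1528], E[r] = 1.6458, γ^t·E[r] = 1.316667, running G = 2.483333
t=2: π = [0.1574, 0.1672, 0.1916, 0.1730, 0.1377, 0.1730], E[r] = 1.5255, γ^t·E[r] = 0.976296, running G = 3.459630
t=3: π = [0.1535, 0.1685, 0.1913, 0.1791, 0.1376, 0.1700], E[r] = 1.5450, γ^t·E[r] = 0.791037, running G = 4.250667
t=4: π = [0.1546, 0.1676, 0.1909, 0.1782, 0.1379, 0.1707], E[r] = 1.5414, γ^t·E[r] = 0.631348, running G = 4.882015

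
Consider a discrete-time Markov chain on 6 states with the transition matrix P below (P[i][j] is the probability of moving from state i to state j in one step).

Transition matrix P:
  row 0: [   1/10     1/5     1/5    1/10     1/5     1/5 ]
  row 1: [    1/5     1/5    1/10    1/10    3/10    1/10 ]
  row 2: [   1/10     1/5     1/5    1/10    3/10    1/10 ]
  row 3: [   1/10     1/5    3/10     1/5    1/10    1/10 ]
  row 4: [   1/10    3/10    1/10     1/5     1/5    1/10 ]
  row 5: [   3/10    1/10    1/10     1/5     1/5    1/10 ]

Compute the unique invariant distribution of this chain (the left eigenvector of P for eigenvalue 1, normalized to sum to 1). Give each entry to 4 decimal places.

π = [0.1440, 0.2108, 0.1601, 0.1485, 0.2222, 0.1144]

Balance equations π_j = Σ_i π_i·P[i][j]:
  π_0 = 1/10·π_0 + 1/5·π_1 + 1/10·π_2 + 1/10·π_3 + 1/10·π_4 + 3/10·π_5
  π_1 = 1/5·π_0 + 1/5·π_1 + 1/5·π_2 + 1/5·π_3 + 3/10·π_4 + 1/10·π_5
  π_2 = 1/5·π_0 + 1/10·π_1 + 1/5·π_2 + 3/10·π_3 + 1/10·π_4 + 1/10·π_5
  π_3 = 1/10·π_0 + 1/10·π_1 + 1/10·π_2 + 1/5·π_3 + 1/5·π_4 + 1/5·π_5
  π_4 = 1/5·π_0 + 3/10·π_1 + 3/10·π_2 + 1/10·π_3 + 1/5·π_4 + 1/5·π_5
  normalize: π_0 + π_1 + π_2 + π_3 + π_4 + π_5 = 1
Solving the linear system gives exactly π = [7139/49591, 10453/49591, 7940/49591, 15/101, 11021/49591, 5673/49591].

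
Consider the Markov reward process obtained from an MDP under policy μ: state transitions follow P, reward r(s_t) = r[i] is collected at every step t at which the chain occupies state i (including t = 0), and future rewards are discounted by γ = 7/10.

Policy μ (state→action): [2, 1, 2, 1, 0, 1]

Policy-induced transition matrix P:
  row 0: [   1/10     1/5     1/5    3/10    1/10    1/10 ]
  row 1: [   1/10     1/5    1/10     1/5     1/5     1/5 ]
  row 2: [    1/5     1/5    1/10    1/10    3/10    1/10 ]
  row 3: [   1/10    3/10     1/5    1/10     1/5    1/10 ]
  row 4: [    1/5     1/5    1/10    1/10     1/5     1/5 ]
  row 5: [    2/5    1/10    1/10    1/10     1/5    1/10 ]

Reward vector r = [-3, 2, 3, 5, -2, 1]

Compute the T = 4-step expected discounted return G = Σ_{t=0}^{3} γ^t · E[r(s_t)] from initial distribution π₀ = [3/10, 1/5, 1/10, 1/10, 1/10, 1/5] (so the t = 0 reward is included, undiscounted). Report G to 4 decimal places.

G = 1.6293

t=0: π = [0.3000, 0.2000, 0.1000, 0.1000, 0.1000, 0.2000], E[r] = 0.3000, γ^t·E[r] = 0.300000, running G = 0.300000
t=1: π = [0.1800, 0.1900, 0.1400, 0.1800, 0.1800, 0.1300], E[r] = 0.9300, γ^t·E[r] = 0.651000, running G = 0.951000
t=2: π = [0.1710, 0.2050, 0.1360, 0.1550, 0.1960, 0.1370], E[r] = 0.8250, γ^t·E[r] = 0.404250, running G = 1.355250
t=3: π = [0.1743, 0.2018, 0.1326, 0.1547, 0.1965, 0.1401], E[r] = 0.7991, γ^t·E[r] = 0.274091, running G = 1.629341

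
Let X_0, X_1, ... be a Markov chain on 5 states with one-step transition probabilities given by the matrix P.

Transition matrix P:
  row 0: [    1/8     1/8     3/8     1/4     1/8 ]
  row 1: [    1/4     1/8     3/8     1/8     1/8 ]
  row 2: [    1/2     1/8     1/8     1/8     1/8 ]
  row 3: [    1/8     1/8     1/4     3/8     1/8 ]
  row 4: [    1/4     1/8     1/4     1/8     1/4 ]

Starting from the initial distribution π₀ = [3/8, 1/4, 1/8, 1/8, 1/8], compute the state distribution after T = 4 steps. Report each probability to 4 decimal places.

t=0: π = [0.3750, 0.2500, 0.1250, 0.1250, 0.1250]
t=1: π = [0.2188, 0.1250, 0.3125, 0.2031, 0.1406]
t=2: π = [0.2754, 0.1250, 0.2539, 0.2031, 0.1426]
t=3: π = [0.2537, 0.1250, 0.2683, 0.2102, 0.1428]
t=4: π = [0.2591, 0.1250, 0.2638, 0.2093, 0.1429]

π = [0.2591, 0.1250, 0.2638, 0.2093, 0.1429]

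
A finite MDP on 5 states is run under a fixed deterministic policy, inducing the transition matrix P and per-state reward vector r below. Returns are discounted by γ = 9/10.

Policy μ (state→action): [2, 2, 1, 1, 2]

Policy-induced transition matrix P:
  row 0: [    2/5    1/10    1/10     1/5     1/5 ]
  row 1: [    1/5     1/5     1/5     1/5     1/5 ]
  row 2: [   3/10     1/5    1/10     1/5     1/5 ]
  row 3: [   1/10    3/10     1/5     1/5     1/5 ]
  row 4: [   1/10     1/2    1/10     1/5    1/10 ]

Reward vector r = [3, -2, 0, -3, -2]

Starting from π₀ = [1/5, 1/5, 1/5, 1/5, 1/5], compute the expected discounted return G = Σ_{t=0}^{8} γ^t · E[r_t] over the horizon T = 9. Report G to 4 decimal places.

G = -4.9504

t=0: π = [0.2000, 0.2000, 0.2000, 0.2000, 0.2000], E[r] = -0.8000, γ^t·E[r] = -0.800000, running G = -0.800000
t=1: π = [0.2200, 0.2600, 0.1400, 0.2000, 0.1800], E[r] = -0.8200, γ^t·E[r] = -0.738000, running G = -1.538000
t=2: π = [0.2200, 0.2520, 0.1460, 0.2000, 0.1820], E[r] = -0.8080, γ^t·E[r] = -0.654480, running G = -2.192480
t=3: π = [0.2204, 0.2526, 0.1452, 0.2000, 0.1818], E[r] = -0.8076, γ^t·E[r] = -0.588740, running G = -2.781220
t=4: π = [0.2204, 0.2525, 0.1453, 0.2000, 0.1818], E[r] = -0.8074, γ^t·E[r] = -0.529722, running G = -3.310942
t=5: π = [0.2204, 0.2525, 0.1453, 0.2000, 0.1818], E[r] = -0.8074, γ^t·E[r] = -0.476738, running G = -3.787680
t=6: π = [0.2204, 0.2525, 0.1453, 0.2000, 0.1818], E[r] = -0.8074, γ^t·E[r] = -0.429062, running G = -4.216742
t=7: π = [0.2204, 0.2525, 0.1453, 0.2000, 0.1818], E[r] = -0.8074, γ^t·E[r] = -0.386155, running G = -4.602897
t=8: π = [0.2204, 0.2525, 0.1453, 0.2000, 0.1818], E[r] = -0.8074, γ^t·E[r] = -0.347540, running G = -4.950437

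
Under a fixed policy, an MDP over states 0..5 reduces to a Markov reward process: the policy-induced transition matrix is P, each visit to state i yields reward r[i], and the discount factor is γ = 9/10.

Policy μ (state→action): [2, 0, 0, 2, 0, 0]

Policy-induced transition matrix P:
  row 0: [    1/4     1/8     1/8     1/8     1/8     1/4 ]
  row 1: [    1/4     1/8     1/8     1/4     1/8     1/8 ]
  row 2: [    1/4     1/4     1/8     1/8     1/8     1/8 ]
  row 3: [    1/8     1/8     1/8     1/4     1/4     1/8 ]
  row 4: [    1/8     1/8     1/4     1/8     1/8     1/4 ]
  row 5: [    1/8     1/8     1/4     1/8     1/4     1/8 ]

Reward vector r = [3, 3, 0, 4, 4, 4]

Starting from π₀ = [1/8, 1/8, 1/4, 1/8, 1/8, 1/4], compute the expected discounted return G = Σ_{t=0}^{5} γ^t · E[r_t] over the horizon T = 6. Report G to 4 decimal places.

t=0: π = [0.1250, 0.1250, 0.2500, 0.1250, 0.1250, 0.2500], E[r] = 2.7500, γ^t·E[r] = 2.750000, running G = 2.750000
t=1: π = [0.1875, 0.1563, 0.1719, 0.1563, 0.1719, 0.1563], E[r] = 2.9688, γ^t·E[r] = 2.671875, running G = 5.421875
t=2: π = [0.1895, 0.1465, 0.1660, 0.1641, 0.1641, 0.1699], E[r] = 3.0000, γ^t·E[r] = 2.430000, running G = 7.851875
t=3: π = [0.1877, 0.1458, 0.1667, 0.1638, 0.1667, 0.1692], E[r] = 2.9995, γ^t·E[r] = 2.186644, running G = 10.038519
t=4: π = [0.1875, 0.1458, 0.1670, 0.1637, 0.1666, 0.1693], E[r] = 2.9987, γ^t·E[r] = 1.967419, running G = 12.005938
t=5: π = [0.1875, 0.1459, 0.1670, 0.1637, 0.1666, 0.1693], E[r] = 2.9986, γ^t·E[r] = 1.770650, running G = 13.776588

G = 13.7766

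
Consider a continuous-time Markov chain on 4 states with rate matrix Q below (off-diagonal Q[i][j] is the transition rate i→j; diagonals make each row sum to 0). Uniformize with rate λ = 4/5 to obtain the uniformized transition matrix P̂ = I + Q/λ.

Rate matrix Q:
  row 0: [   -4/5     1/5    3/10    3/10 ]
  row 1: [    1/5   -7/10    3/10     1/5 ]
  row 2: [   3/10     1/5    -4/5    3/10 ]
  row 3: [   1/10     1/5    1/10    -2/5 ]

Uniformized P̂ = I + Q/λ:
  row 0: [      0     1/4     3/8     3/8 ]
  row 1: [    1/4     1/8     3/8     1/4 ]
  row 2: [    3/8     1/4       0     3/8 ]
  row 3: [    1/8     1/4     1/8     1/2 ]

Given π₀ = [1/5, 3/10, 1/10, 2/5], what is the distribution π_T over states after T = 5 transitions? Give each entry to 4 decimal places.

π = [0.1798, 0.2222, 0.2012, 0.3968]

t=0: π = [0.2000, 0.3000, 0.1000, 0.4000]
t=1: π = [0.1625, 0.2125, 0.2375, 0.3875]
t=2: π = [0.1906, 0.2234, 0.1891, 0.3969]
t=3: π = [0.1764, 0.2221, 0.2049, 0.3967]
t=4: π = [0.1819, 0.2222, 0.1990, 0.3968]
t=5: π = [0.1798, 0.2222, 0.2012, 0.3968]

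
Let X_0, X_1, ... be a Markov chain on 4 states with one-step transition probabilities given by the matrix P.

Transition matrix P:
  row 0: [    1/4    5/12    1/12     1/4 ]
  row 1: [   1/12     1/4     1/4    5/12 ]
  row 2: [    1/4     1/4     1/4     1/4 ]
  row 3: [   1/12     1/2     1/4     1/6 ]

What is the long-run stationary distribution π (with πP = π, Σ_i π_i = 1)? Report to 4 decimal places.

π = [0.1452, 0.3452, 0.2258, 0.2839]

Balance equations π_j = Σ_i π_i·P[i][j]:
  π_0 = 1/4·π_0 + 1/12·π_1 + 1/4·π_2 + 1/12·π_3
  π_1 = 5/12·π_0 + 1/4·π_1 + 1/4·π_2 + 1/2·π_3
  π_2 = 1/12·π_0 + 1/4·π_1 + 1/4·π_2 + 1/4·π_3
  normalize: π_0 + π_1 + π_2 + π_3 = 1
Solving the linear system gives exactly π = [9/62, 107/310, 7/31, 44/155].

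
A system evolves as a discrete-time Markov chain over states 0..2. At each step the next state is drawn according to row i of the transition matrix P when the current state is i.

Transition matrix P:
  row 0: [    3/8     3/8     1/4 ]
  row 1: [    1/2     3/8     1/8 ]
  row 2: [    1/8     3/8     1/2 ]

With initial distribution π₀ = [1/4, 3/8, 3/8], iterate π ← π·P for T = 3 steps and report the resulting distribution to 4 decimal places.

t=0: π = [0.2500, 0.3750, 0.3750]
t=1: π = [0.3281, 0.3750, 0.2969]
t=2: π = [0.3477, 0.3750, 0.2773]
t=3: π = [0.3525, 0.3750, 0.2725]

π = [0.3525, 0.3750, 0.2725]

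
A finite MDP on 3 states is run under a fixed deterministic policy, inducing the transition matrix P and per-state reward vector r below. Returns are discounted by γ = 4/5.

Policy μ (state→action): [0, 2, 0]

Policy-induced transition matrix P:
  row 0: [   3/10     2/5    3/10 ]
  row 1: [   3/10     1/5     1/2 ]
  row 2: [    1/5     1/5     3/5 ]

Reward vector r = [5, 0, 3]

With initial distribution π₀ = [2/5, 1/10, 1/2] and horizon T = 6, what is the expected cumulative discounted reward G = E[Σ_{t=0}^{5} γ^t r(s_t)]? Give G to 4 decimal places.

t=0: π = [0.4000, 0.1000, 0.5000], E[r] = 3.5000, γ^t·E[r] = 3.500000, running G = 3.500000
t=1: π = [0.2500, 0.2800, 0.4700], E[r] = 2.6600, γ^t·E[r] = 2.128000, running G = 5.628000
t=2: π = [0.2530, 0.2500, 0.4970], E[r] = 2.7560, γ^t·E[r] = 1.763840, running G = 7.391840
t=3: π = [0.2503, 0.2506, 0.4991], E[r] = 2.7488, γ^t·E[r] = 1.407386, running G = 8.799226
t=4: π = [0.2501, 0.2501, 0.4999], E[r] = 2.7500, γ^t·E[r] = 1.126400, running G = 9.925626
t=5: π = [0.2500, 0.2500, 0.5000], E[r] = 2.7500, γ^t·E[r] = 0.901112, running G = 10.826738

G = 10.8267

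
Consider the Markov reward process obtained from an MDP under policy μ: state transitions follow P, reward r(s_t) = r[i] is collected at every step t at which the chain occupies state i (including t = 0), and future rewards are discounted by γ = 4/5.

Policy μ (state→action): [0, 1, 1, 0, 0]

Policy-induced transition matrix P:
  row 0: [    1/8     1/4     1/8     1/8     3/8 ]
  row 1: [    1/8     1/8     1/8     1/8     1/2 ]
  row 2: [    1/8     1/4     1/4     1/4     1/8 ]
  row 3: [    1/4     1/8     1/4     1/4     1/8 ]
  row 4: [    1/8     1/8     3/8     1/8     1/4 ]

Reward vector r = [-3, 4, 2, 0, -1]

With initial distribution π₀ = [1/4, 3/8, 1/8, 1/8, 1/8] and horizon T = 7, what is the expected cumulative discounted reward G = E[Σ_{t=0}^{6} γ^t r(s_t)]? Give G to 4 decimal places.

t=0: π = [0.2500, 0.3750, 0.1250, 0.1250, 0.1250], E[r] = 0.8750, γ^t·E[r] = 0.875000, running G = 0.875000
t=1: π = [0.1406, 0.1719, 0.1875, 0.1563, 0.3438], E[r] = 0.2969, γ^t·E[r] = 0.237500, running G = 1.112500
t=2: π = [0.1445, 0.1660, 0.2539, 0.1680, 0.2676], E[r] = 0.4707, γ^t·E[r] = 0.301250, running G = 1.413750
t=3: π = [0.1460, 0.1748, 0.2446, 0.1777, 0.2568], E[r] = 0.4937, γ^t·E[r] = 0.252750, running G = 1.666500
t=4: π = [0.1472, 0.1738, 0.2420, 0.1778, 0.2592], E[r] = 0.4785, γ^t·E[r] = 0.196000, running G = 1.862500
t=5: π = [0.1472, 0.1737, 0.2423, 0.1775, 0.2594], E[r] = 0.4781, γ^t·E[r] = 0.156658, running G = 2.019158
t=6: π = [0.1472, 0.1737, 0.2423, 0.1775, 0.2593], E[r] = 0.4785, γ^t·E[r] = 0.125428, running G = 2.144585

G = 2.1446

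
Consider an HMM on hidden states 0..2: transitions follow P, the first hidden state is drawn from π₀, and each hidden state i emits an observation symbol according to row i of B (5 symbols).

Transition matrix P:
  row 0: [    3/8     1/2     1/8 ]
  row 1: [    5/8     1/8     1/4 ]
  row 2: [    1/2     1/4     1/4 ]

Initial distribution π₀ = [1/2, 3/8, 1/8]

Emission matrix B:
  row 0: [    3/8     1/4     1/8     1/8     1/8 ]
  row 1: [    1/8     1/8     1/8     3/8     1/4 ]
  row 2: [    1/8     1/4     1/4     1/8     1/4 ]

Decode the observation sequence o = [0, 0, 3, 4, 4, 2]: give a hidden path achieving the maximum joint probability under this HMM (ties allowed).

t=0: δ = [1.875e-01, 4.688e-02, 1.562e-02]  (obs o_0=0)
t=1: δ = [2.637e-02, 1.172e-02, 2.930e-03]  ψ = [0, 0, 0]  (obs o_1=0)
t=2: δ = [1.236e-03, 4.944e-03, 4.120e-04]  ψ = [0, 0, 0]  (obs o_2=3)
t=3: δ = [3.862e-04, 1.545e-04, 3.090e-04]  ψ = [1, 0, 1]  (obs o_3=4)
t=4: δ = [1.931e-05, 4.828e-05, 1.931e-05]  ψ = [2, 0, 2]  (obs o_4=4)
t=5: δ = [3.772e-06, 1.207e-06, 3.017e-06]  ψ = [1, 0, 1]  (obs o_5=2)
backtrack: best end state = 0; path = [0, 0, 1, 0, 1, 0]

path = [0, 0, 1, 0, 1, 0]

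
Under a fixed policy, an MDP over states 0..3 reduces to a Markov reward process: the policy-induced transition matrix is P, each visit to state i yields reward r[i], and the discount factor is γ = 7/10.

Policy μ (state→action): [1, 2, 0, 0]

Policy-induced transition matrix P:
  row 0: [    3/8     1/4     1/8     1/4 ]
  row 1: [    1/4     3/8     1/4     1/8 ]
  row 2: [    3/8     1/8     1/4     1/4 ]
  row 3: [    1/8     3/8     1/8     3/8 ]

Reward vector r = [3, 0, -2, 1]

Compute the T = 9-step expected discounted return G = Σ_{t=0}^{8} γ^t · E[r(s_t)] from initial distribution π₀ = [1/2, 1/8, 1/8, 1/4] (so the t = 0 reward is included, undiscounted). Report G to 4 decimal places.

G = 3.1481

t=0: π = [0.5000, 0.1250, 0.1250, 0.2500], E[r] = 1.5000, γ^t·E[r] = 1.500000, running G = 1.500000
t=1: π = [0.2969, 0.2813, 0.1563, 0.2656], E[r] = 0.8438, γ^t·E[r] = 0.590625, running G = 2.090625
t=2: π = [0.2734, 0.2988, 0.1797, 0.2480], E[r] = 0.7090, γ^t·E[r] = 0.347402, running G = 2.438027
t=3: π = [0.2756, 0.2959, 0.1848, 0.2437], E[r] = 0.7009, γ^t·E[r] = 0.240418, running G = 2.678446
t=4: π = [0.2771, 0.2943, 0.1851, 0.2435], E[r] = 0.7046, γ^t·E[r] = 0.169172, running G = 2.847618
t=5: π = [0.2773, 0.2941, 0.1849, 0.2436], E[r] = 0.7058, γ^t·E[r] = 0.118624, running G = 2.966242
t=6: π = [0.2773, 0.2941, 0.1849, 0.2437], E[r] = 0.7059, γ^t·E[r] = 0.083051, running G = 3.049293
t=7: π = [0.2773, 0.2941, 0.1849, 0.2437], E[r] = 0.7059, γ^t·E[r] = 0.058134, running G = 3.107427
t=8: π = [0.2773, 0.2941, 0.1849, 0.2437], E[r] = 0.7059, γ^t·E[r] = 0.040693, running G = 3.148120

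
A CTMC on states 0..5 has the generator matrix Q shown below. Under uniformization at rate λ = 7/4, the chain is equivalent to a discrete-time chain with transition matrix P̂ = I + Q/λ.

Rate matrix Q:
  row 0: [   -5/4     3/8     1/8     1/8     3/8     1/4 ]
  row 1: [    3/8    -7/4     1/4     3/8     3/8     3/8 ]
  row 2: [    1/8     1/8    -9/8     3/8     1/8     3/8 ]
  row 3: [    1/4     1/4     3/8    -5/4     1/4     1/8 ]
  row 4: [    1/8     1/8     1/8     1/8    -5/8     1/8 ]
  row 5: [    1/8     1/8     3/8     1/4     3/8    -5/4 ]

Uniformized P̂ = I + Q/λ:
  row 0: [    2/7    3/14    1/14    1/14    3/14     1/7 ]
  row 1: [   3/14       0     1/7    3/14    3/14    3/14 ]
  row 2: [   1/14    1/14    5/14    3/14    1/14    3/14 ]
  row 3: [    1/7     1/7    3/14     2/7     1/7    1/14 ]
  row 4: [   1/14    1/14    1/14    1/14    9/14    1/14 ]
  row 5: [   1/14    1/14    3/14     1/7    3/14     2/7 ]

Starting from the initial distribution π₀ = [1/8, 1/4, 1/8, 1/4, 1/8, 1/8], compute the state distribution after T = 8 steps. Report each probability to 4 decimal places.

π = [0.1217, 0.0931, 0.1699, 0.1524, 0.3130, 0.1499]

t=0: π = [0.1250, 0.2500, 0.1250, 0.2500, 0.1250, 0.1250]
t=1: π = [0.1518, 0.0893, 0.1786, 0.1875, 0.2321, 0.1607]
t=2: π = [0.1301, 0.1001, 0.1786, 0.1614, 0.2749, 0.1550]
t=3: π = [0.1251, 0.0944, 0.1748, 0.1569, 0.2951, 0.1537]
t=4: π = [0.1229, 0.0938, 0.1725, 0.1545, 0.3046, 0.1518]
t=5: π = [0.1222, 0.0933, 0.1712, 0.1534, 0.3091, 0.1508]
t=6: π = [0.1219, 0.0932, 0.1705, 0.1529, 0.3114, 0.1502]
t=7: π = [0.1218, 0.0931, 0.1701, 0.1526, 0.3125, 0.1500]
t=8: π = [0.1217, 0.0931, 0.1699, 0.1524, 0.3130, 0.1499]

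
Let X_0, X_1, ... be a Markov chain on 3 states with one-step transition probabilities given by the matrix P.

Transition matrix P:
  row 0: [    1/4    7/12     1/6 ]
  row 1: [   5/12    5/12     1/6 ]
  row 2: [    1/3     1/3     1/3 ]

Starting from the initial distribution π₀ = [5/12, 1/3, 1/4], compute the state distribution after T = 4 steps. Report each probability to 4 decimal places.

t=0: π = [0.4167, 0.3333, 0.2500]
t=1: π = [0.3264, 0.4653, 0.2083]
t=2: π = [0.3449, 0.4537, 0.2014]
t=3: π = [0.3424, 0.4574, 0.2002]
t=4: π = [0.3429, 0.4570, 0.2000]

π = [0.3429, 0.4570, 0.2000]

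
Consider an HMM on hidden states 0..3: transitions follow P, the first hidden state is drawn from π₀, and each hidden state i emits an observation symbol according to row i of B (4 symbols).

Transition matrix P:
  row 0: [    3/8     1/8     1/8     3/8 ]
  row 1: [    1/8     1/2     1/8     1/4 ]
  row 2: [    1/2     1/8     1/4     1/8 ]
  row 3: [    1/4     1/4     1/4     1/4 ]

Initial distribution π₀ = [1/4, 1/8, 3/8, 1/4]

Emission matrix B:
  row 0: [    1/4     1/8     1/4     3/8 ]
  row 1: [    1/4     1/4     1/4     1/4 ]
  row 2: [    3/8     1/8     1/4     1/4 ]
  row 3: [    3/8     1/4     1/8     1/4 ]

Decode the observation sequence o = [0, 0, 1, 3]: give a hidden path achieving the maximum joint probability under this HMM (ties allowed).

t=0: δ = [6.250e-02, 3.125e-02, 1.406e-01, 9.375e-02]  (obs o_0=0)
t=1: δ = [1.758e-02, 5.859e-03, 1.318e-02, 8.789e-03]  ψ = [2, 3, 2, 0]  (obs o_1=0)
t=2: δ = [8.240e-04, 7.324e-04, 4.120e-04, 1.648e-03]  ψ = [0, 1, 2, 0]  (obs o_2=1)
t=3: δ = [1.545e-04, 1.030e-04, 1.030e-04, 1.030e-04]  ψ = [3, 3, 3, 3]  (obs o_3=3)
backtrack: best end state = 0; path = [2, 0, 3, 0]

path = [2, 0, 3, 0]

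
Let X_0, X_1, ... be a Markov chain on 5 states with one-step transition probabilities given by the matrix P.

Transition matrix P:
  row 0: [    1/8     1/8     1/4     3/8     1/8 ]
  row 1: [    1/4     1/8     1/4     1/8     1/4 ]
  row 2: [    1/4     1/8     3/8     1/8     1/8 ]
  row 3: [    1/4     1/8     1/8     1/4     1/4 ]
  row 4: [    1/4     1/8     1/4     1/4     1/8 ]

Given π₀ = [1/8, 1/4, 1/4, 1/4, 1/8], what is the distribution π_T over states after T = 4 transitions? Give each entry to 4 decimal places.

π = [0.2222, 0.1250, 0.2529, 0.2306, 0.1694]

t=0: π = [0.1250, 0.2500, 0.2500, 0.2500, 0.1250]
t=1: π = [0.2344, 0.1250, 0.2500, 0.2031, 0.1875]
t=2: π = [0.2207, 0.1250, 0.2559, 0.2324, 0.1660]
t=3: π = [0.2224, 0.1250, 0.2529, 0.2300, 0.1697]
t=4: π = [0.2222, 0.1250, 0.2529, 0.2306, 0.1694]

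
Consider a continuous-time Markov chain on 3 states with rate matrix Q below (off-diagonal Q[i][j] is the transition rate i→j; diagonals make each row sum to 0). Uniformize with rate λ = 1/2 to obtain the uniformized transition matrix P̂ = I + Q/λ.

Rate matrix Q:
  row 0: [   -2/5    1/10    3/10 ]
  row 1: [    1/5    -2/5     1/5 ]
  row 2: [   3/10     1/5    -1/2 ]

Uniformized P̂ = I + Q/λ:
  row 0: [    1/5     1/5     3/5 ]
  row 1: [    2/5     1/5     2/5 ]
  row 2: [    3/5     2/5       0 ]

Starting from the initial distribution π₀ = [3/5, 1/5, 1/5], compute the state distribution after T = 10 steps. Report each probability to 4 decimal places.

t=0: π = [0.6000, 0.2000, 0.2000]
t=1: π = [0.3200, 0.2400, 0.4400]
t=2: π = [0.4240, 0.2880, 0.2880]
t=3: π = [0.3728, 0.2576, 0.3696]
t=4: π = [0.3994, 0.2739, 0.3267]
t=5: π = [0.3855, 0.2653, 0.3492]
t=6: π = [0.3927, 0.2698, 0.3374]
t=7: π = [0.3889, 0.2675, 0.3436]
t=8: π = [0.3909, 0.2687, 0.3404]
t=9: π = [0.3899, 0.2681, 0.3420]
t=10: π = [0.3904, 0.2684, 0.3412]

π = [0.3904, 0.2684, 0.3412]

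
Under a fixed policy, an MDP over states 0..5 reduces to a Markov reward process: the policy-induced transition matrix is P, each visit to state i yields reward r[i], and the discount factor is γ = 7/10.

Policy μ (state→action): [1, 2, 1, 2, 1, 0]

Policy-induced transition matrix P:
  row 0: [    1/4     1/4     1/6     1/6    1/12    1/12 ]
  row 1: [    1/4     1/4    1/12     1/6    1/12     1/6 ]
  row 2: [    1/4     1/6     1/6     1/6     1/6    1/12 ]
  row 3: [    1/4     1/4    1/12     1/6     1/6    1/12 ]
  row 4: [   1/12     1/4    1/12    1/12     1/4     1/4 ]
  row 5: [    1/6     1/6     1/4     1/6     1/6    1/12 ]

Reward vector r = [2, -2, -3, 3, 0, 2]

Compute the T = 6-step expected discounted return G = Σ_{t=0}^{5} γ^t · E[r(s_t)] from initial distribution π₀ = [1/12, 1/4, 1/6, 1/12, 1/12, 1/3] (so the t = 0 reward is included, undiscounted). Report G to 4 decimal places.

G = 0.6096

t=0: π = [0.0833, 0.2500, 0.1667, 0.0833, 0.0833, 0.3333], E[r] = 0.0833, γ^t·E[r] = 0.083333, running G = 0.083333
t=1: π = [0.2083, 0.2083, 0.1597, 0.1597, 0.1458, 0.1181], E[r] = 0.2361, γ^t·E[r] = 0.165278, running G = 0.248611
t=2: π = [0.2159, 0.2269, 0.1337, 0.1545, 0.1441, 0.1250], E[r] = 0.2905, γ^t·E[r] = 0.142350, running G = 0.390961
t=3: π = [0.2156, 0.2284, 0.1333, 0.1547, 0.1418, 0.1263], E[r] = 0.2908, γ^t·E[r] = 0.099760, running G = 0.490721
t=4: π = [0.2158, 0.2284, 0.1334, 0.1549, 0.1415, 0.1260], E[r] = 0.2912, γ^t·E[r] = 0.069910, running G = 0.560631
t=5: π = [0.2159, 0.2284, 0.1334, 0.1549, 0.1414, 0.1259], E[r] = 0.2913, γ^t·E[r] = 0.048955, running G = 0.609585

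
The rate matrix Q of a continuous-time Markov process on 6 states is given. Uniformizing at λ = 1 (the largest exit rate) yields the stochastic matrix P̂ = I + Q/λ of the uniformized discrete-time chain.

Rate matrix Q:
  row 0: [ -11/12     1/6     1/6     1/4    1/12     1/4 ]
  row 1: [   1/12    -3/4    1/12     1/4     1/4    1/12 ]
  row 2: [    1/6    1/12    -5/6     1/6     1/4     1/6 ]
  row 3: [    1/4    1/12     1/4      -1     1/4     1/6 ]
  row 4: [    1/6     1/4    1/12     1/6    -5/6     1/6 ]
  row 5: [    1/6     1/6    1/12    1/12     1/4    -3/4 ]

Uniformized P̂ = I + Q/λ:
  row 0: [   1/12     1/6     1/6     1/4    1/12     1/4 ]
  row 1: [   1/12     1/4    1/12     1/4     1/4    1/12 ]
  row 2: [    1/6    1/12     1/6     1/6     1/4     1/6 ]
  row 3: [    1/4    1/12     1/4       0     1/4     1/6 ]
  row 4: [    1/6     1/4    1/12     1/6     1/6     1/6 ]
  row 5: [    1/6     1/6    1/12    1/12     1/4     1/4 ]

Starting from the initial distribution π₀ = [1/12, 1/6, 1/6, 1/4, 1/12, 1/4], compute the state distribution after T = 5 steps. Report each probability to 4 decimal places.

t=0: π = [0.0833, 0.1667, 0.1667, 0.2500, 0.0833, 0.2500]
t=1: π = [0.1667, 0.1528, 0.1458, 0.1250, 0.2292, 0.1806]
t=2: π = [0.1505, 0.1759, 0.1302, 0.1574, 0.2031, 0.1829]
t=3: π = [0.1526, 0.1743, 0.1330, 0.1524, 0.2080, 0.1798]
t=4: π = [0.1521, 0.1747, 0.1325, 0.1535, 0.2072, 0.1798]
t=5: π = [0.1522, 0.1747, 0.1326, 0.1533, 0.2074, 0.1798]

π = [0.1522, 0.1747, 0.1326, 0.1533, 0.2074, 0.1798]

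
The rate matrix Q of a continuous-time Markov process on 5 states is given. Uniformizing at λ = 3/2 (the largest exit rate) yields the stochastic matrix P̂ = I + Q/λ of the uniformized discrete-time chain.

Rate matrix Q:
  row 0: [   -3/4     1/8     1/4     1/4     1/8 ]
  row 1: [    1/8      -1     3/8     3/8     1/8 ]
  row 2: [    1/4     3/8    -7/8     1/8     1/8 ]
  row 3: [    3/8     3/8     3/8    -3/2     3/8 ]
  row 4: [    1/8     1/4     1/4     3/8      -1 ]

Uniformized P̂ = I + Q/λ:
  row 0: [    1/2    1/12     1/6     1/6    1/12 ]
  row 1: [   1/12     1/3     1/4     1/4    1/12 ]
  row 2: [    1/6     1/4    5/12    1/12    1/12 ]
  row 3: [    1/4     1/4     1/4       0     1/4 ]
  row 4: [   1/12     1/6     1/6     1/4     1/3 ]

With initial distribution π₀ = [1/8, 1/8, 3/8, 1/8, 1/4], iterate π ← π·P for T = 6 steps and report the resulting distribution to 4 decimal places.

π = [0.2230, 0.2191, 0.2633, 0.1500, 0.1445]

t=0: π = [0.1250, 0.1250, 0.3750, 0.1250, 0.2500]
t=1: π = [0.1875, 0.2188, 0.2813, 0.1458, 0.1667]
t=2: π = [0.2092, 0.2231, 0.2674, 0.1510, 0.1493]
t=3: π = [0.2180, 0.2213, 0.2647, 0.1502, 0.1458]
t=4: π = [0.2212, 0.2200, 0.2638, 0.1502, 0.1448]
t=5: π = [0.2225, 0.2194, 0.2635, 0.1501, 0.1446]
t=6: π = [0.2230, 0.2191, 0.2633, 0.1500, 0.1445]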